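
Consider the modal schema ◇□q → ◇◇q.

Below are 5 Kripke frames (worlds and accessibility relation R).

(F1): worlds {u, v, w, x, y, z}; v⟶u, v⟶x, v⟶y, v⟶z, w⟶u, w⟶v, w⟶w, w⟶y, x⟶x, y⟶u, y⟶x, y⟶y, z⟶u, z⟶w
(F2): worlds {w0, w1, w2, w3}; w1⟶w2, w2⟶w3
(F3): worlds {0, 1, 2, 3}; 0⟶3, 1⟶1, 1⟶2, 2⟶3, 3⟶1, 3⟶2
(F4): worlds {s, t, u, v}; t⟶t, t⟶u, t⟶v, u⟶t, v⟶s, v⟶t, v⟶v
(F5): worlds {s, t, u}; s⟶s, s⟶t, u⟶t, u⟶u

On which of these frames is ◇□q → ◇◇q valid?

(F3)

This is the axiom for a generalized confluence (Geach) condition; its first-order frame correspondent is ∀x ∀y (xRy → ∃w (yRw ∧ xR²w)).
(F1): fails — vRu but no t with uRt and vR²t.
(F2): fails — w2Rw3 but no w with w3Rw and w2R²w.
(F3): satisfies the condition.
(F4): fails — vRs but no w with sRw and vR²w.
(F5): fails — sRt but no w with tRw and sR²w.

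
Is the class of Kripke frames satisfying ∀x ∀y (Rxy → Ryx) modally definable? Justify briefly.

Yes: it is symmetry, defined by the B schema q → □◇q.

Definable; q → □◇q defines it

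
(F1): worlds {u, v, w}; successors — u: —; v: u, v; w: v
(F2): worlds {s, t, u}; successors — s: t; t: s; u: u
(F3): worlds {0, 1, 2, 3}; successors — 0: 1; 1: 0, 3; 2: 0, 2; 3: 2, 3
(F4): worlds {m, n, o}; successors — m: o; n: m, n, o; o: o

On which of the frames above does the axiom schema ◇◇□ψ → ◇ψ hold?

Frame correspondent (Sahlqvist): ∀x ∀y (xR²y → ∃w (yRw ∧ xRw)) — i.e. a generalized confluence (Geach) condition.
(F1): fails — vR²u but no t with uRt and vRt.
(F2): satisfies the condition.
(F3): fails — 0R²3 but no w with 3Rw and 0Rw.
(F4): satisfies the condition.
Valid on: (F2), (F4).

(F2), (F4)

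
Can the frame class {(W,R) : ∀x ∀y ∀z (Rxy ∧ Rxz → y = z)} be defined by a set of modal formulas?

Yes, by ◇r → □r

Yes: it is partial functionality, defined by the CD schema ◇r → □r.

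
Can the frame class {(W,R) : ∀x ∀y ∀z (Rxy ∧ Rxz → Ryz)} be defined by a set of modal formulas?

This is a Sahlqvist condition; the 5 axiom ◇q → □◇q defines it.
Suppose ◇q→□◇q is valid. Take Rxy, Rxz and set V(q)={y}. Then ◇q at x, so □◇q at x, so ◇q at z, so some w with Rzw has q; w=y, i.e. Rzy. By symmetry of the argument, Ryz.

Yes, by ◇q → □◇q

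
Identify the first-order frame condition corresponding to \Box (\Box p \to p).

Shift-reflexivity

Suppose □(□p→p) is valid. Take Rxy and set V(p)={w : Ryw}. Then at y, □p holds; since □(□p→p) at x, □p→p at y, so p at y, i.e. Ryy.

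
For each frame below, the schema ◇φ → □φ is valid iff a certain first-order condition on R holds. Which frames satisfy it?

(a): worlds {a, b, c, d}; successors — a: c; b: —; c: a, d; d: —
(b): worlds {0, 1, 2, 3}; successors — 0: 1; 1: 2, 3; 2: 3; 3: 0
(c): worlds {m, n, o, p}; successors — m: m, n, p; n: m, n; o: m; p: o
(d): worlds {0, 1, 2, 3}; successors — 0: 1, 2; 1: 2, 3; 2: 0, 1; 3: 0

This is the axiom for partial functionality; its first-order frame correspondent is ∀x ∀y ∀z (Rxy ∧ Rxz → y = z).
(a): fails — c sees both a and d.
(b): fails — 1 sees both 2 and 3.
(c): fails — m sees both m and n.
(d): fails — 0 sees both 1 and 2.

none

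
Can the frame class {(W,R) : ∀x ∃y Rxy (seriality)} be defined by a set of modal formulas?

The condition is seriality. A defining modal formula is □q → ◇q.
Suppose □q→◇q is valid. At any x set V(q)=W. Then □q at x, so ◇q at x, so x has a successor.

Definable; □q → ◇q defines it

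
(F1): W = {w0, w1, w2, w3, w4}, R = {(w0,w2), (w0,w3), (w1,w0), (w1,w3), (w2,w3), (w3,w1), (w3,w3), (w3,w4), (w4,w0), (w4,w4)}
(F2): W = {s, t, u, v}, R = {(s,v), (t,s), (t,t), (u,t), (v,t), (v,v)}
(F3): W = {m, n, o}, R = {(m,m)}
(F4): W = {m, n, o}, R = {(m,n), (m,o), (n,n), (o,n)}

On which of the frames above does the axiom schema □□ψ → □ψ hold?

This is the axiom for density; its first-order frame correspondent is ∀x ∀y (Rxy → ∃z (Rxz ∧ Rzy)).
(F1): fails — Rw1w0 but no z with Rw1z and Rzw0.
(F2): satisfies the condition.
(F3): satisfies the condition.
(F4): fails — Rmo but no z with Rmz and Rzo.

(F2), (F3)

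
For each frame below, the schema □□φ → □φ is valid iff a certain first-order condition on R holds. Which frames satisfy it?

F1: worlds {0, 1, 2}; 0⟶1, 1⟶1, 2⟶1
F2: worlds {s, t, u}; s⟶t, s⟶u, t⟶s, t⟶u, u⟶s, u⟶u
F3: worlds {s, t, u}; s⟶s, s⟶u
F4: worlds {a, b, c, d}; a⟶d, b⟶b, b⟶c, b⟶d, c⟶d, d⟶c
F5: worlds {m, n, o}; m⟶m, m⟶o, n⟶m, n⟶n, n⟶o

F1, F3, F5

Frame correspondent (Sahlqvist): ∀x ∀y (Rxy → ∃z (Rxz ∧ Rzy)) — i.e. density.
F1: condition met.
F2: fails — Rst but no z with Rsz and Rzt.
F3: condition met.
F4: fails — Rcd but no z with Rcz and Rzd.
F5: condition met.
Valid on: F1, F3, F5.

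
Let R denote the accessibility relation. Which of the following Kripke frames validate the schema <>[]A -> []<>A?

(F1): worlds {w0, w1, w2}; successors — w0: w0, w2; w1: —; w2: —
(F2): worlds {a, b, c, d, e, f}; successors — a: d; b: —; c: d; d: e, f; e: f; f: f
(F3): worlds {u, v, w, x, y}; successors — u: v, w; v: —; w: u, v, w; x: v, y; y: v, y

(F2)

This is the axiom for convergence; its first-order frame correspondent is forall x forall y forall z (Rxy & Rxz -> exists w (Ryw & Rzw)).
(F1): fails — Rw0w2 and Rw0w2 but w2 and w2 have no common successor.
(F2): ✓.
(F3): fails — Ruv and Ruv but v and v have no common successor.
Valid on: (F2).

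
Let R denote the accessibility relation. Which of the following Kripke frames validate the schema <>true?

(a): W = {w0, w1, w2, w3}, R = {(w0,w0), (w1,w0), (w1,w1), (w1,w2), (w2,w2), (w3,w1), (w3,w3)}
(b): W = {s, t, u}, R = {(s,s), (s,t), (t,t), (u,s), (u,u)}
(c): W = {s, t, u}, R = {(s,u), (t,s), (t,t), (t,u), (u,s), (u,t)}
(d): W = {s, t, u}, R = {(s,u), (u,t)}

(a), (b), (c)

This is the axiom for seriality; its first-order frame correspondent is forall x exists y Rxy.
(a): ✓.
(b): ✓.
(c): ✓.
(d): fails — world t has no successor.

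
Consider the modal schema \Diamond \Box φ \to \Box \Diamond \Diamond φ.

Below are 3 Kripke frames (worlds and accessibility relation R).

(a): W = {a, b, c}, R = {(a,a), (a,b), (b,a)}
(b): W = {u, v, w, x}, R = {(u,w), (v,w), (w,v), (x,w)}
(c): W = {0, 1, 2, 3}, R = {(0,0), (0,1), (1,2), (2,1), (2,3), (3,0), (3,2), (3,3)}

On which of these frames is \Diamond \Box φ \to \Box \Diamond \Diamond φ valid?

Frame correspondent (Sahlqvist): \forall x \forall y \forall z ((xRy \wedge xRz) \to \exists w (yRw \wedge z R^2 w)) — i.e. a generalized confluence (Geach) condition.
(a): holds.
(b): fails — uRw, uRw but no t with wRt and wR²t.
(c): fails — 0R1, 0R1 but no w with 1Rw and 1R²w.

(a)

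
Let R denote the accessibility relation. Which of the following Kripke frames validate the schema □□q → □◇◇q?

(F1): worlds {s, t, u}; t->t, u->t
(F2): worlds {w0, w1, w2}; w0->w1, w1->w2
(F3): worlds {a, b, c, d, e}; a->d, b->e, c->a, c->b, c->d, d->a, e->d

(F1)

The schema corresponds to a generalized confluence (Geach) condition: ∀x ∀z (xRz → ∃w (xR²w ∧ zR²w)).
(F1): satisfies the condition.
(F2): fails — w0Rw1 but no w with w0R²w and w1R²w.
(F3): fails — aRd but no w with aR²w and dR²w.
Valid on: (F1).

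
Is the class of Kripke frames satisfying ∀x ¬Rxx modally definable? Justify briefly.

Not definable by any modal formula

Any modally definable frame class is closed under surjective bounded morphisms.
The 5-cycle (worlds 0,1,2,3,4 with 0→1→2→3→4→0) is irreflexive, and the map sending every world to a single reflexive point • is a surjective bounded morphism (forth: every edge maps to (•,•); back: every world has a successor). So any modal formula valid on the 5-cycle is also valid on the reflexive point, which is not irreflexive.
So no modal formula (or set of formulas) defines exactly the irreflexive frames.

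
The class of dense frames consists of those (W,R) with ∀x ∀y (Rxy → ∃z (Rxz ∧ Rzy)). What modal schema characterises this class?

□□p → □p

This is density; the standard corresponding axiom is C4: □□p → □p.
Suppose □□p→□p is valid. Take Rxy and set V(p)={w : xR²w}. Then □□p at x, so □p at x, so p at y, i.e. ∃z(Rxz∧Rzy).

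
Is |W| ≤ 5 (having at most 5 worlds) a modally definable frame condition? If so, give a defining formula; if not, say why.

Not modally definable

Modal frame validity is preserved under disjoint unions.
Any modal formula valid on each of 6 disjoint one-world frames is valid on their disjoint union (validity is preserved under disjoint unions). Each one-world frame has |W|=1≤5, but the union has |W|=6.
So the class is not modally definable.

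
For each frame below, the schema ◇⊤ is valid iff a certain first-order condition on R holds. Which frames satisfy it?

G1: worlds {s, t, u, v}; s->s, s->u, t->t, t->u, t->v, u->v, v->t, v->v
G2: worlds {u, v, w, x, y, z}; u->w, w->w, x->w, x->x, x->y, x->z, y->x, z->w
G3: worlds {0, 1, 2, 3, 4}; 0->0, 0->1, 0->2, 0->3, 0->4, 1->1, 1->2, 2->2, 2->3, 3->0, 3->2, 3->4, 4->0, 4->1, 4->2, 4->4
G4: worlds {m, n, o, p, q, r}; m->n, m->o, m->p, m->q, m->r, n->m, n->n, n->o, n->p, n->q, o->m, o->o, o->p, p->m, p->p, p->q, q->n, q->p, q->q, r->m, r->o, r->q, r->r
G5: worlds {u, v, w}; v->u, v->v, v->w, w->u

G1, G3, G4

This is the axiom for seriality; its first-order frame correspondent is ∀x ∃y Rxy.
G1: ✓.
G2: fails — world v has no successor.
G3: ✓.
G4: ✓.
G5: fails — world u has no successor.
Valid on: G1, G3, G4.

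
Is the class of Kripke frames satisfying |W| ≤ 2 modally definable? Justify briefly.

No

If a class were modally definable it would be closed under disjoint unions (Goldblatt–Thomason).
Any modal formula valid on each of 3 disjoint one-world frames is valid on their disjoint union (validity is preserved under disjoint unions). Each one-world frame has |W|=1≤2, but the union has |W|=3.
Hence having at most 2 worlds is not modally definable.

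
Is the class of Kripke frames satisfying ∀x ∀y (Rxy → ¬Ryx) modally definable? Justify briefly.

No — not modally definable

Modal frame validity is preserved under surjective bounded morphisms.
The 3-cycle (worlds w0,w1,w2 with w0→w1→w2→w0) is asymmetric. Mapping every world to a single reflexive point • is a surjective bounded morphism, and the reflexive point is not asymmetric (R•• but asymmetry requires ¬R••).
So no modal formula (or set of formulas) defines exactly the asymmetric frames.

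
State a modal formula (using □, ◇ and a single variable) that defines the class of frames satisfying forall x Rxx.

□p → p

The condition is reflexivity. The T schema □p → p defines it.
Suppose □p→p is valid. At any x set V(p)={w : Rxw}. Then □p holds at x, so p holds at x, i.e. Rxx.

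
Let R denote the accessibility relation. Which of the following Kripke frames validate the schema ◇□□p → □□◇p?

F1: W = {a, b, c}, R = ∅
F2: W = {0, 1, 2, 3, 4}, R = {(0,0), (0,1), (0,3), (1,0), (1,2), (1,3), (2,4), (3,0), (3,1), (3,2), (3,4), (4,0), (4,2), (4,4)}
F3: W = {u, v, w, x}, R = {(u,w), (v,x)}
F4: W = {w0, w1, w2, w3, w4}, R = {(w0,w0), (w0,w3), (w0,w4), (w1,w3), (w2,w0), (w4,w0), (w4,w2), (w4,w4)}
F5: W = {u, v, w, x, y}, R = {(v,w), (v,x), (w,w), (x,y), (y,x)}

F1, F2, F3

The schema corresponds to a generalized confluence (Geach) condition: ∀x ∀y ∀z ((xRy ∧ xR²z) → ∃w (yR²w ∧ zRw)).
F1: holds.
F2: holds.
F3: holds.
F4: fails — w0Rw0, w0R²w3 but no w with w0R²w and w3Rw.
F5: fails — vRw, vR²y but no t with wR²t and yRt.
Valid on: F1, F2, F3.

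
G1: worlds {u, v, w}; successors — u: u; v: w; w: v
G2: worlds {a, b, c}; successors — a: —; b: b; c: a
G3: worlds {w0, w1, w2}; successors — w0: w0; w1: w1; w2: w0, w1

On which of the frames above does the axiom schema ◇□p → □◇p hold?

G1

The schema corresponds to convergence: ∀x ∀y ∀z (Rxy ∧ Rxz → ∃w (Ryw ∧ Rzw)).
G1: ✓.
G2: fails — Rca and Rca but a and a have no common successor.
G3: fails — Rw2w0 and Rw2w1 but w0 and w1 have no common successor.
Valid on: G1.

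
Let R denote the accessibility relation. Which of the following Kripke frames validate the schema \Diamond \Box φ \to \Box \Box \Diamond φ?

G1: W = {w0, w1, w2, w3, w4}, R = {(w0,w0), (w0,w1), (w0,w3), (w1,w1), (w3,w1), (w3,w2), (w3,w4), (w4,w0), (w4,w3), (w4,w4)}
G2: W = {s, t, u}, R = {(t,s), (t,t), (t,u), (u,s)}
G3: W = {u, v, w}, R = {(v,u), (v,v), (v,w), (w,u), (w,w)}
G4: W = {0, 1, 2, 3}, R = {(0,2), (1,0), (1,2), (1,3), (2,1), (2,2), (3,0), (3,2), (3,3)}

This is the axiom for a generalized confluence (Geach) condition; its first-order frame correspondent is \forall x \forall y \forall z ((xRy \wedge x R^2 z) \to \exists w (yRw \wedge zRw)).
G1: fails — w0Rw0, w0R²w2 but no w with w0Rw and w2Rw.
G2: fails — tRs, tR²s but no w with sRw and sRw.
G3: fails — vRu, vR²u but no t with uRt and uRt.
G4: ✓.

G4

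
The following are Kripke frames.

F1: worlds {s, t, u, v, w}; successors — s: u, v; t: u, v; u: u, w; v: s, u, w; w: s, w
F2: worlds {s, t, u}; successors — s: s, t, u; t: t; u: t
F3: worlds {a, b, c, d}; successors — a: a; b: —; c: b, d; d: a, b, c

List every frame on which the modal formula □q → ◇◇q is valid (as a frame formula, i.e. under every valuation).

Frame correspondent (Sahlqvist): ∀x ∃w (xRw ∧ xR²w) — i.e. a generalized confluence (Geach) condition.
F1: holds.
F2: holds.
F3: fails — at b but no w with bRw and bR²w.

F1, F2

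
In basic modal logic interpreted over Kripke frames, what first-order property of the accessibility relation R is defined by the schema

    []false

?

emptiness of R: forall x forall y ~Rxy

This schema is the Ver axiom.
Its frame correspondent is emptiness of R — forall x forall y ~Rxy.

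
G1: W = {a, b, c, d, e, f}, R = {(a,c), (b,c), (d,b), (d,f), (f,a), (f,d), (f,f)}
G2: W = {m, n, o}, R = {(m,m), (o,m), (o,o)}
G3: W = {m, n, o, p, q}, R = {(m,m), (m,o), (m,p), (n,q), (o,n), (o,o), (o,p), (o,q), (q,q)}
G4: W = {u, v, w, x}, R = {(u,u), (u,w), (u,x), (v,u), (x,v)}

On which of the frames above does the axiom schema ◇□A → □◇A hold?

The schema corresponds to convergence: ∀x ∀y ∀z (Rxy ∧ Rxz → ∃w (Ryw ∧ Rzw)).
G1: fails — Rac and Rac but c and c have no common successor.
G2: ✓.
G3: fails — Rmo and Rmp but o and p have no common successor.
G4: fails — Ruw and Ruw but w and w have no common successor.

G2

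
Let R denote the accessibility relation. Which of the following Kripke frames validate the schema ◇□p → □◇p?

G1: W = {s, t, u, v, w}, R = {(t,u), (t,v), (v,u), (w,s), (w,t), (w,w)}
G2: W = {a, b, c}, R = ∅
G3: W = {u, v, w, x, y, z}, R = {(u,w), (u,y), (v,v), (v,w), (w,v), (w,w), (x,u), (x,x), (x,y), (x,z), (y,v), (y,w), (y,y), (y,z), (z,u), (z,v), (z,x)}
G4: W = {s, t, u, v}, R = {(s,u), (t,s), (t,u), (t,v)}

G2

This is the axiom for convergence; its first-order frame correspondent is ∀x ∀y ∀z (Rxy ∧ Rxz → ∃w (Ryw ∧ Rzw)).
G1: fails — Rtv and Rtu but v and u have no common successor.
G2: holds.
G3: fails — Rxu and Rxz but u and z have no common successor.
G4: fails — Rsu and Rsu but u and u have no common successor.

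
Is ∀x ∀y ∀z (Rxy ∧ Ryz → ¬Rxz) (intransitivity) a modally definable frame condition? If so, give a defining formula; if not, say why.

If a class were modally definable it would be closed under surjective bounded morphisms (Goldblatt–Thomason).
The 5-cycle (worlds s,t,u,v,w with s→t→u→v→w→s) is intransitive. Mapping every world to a single reflexive point • is a surjective bounded morphism; the reflexive point is not intransitive (R••∧R•• but R••).
So no modal formula (or set of formulas) defines exactly the intransitive frames.

No — not modally definable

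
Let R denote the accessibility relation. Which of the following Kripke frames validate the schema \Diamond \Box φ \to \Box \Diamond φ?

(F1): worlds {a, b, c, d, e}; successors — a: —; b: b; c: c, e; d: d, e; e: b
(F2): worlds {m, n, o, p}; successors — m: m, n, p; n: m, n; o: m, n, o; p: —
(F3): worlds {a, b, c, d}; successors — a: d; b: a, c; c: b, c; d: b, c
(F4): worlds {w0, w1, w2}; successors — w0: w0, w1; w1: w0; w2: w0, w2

This is the axiom for convergence; its first-order frame correspondent is \forall x \forall y \forall z (Rxy \wedge Rxz \to \exists w (Ryw \wedge Rzw)).
(F1): fails — Rcc and Rce but c and e have no common successor.
(F2): fails — Rmm and Rmp but m and p have no common successor.
(F3): fails — Rbc and Rba but c and a have no common successor.
(F4): ✓.
Valid on: (F4).

(F4)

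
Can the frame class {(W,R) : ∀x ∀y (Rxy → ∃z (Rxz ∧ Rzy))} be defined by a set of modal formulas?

Definable; □□p → □p defines it

Yes: it is density, defined by the C4 schema □□p → □p.
Suppose □□p→□p is valid. Take Rxy and set V(p)={w : xR²w}. Then □□p at x, so □p at x, so p at y, i.e. ∃z(Rxz∧Rzy).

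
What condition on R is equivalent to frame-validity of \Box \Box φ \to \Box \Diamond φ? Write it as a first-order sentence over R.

This is a Sahlqvist (Geach-type) schema ◇^0□^2φ → □^1◇^1φ.
First-order correspondent: \forall x \forall z (xRz \to \exists w (x R^2 w \wedge zRw)).

\forall x \forall z (xRz \to \exists w (x R^2 w \wedge zRw))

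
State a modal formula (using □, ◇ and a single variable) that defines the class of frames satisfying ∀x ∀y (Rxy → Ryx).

p → □◇p

This is symmetry; the standard corresponding axiom is B: p → □◇p.
Suppose p→□◇p is valid. Take Rxy and set V(p)={x}. Then p at x, so □◇p at x, so ◇p at y, so some z with Ryz has p; z=x, i.e. Ryx.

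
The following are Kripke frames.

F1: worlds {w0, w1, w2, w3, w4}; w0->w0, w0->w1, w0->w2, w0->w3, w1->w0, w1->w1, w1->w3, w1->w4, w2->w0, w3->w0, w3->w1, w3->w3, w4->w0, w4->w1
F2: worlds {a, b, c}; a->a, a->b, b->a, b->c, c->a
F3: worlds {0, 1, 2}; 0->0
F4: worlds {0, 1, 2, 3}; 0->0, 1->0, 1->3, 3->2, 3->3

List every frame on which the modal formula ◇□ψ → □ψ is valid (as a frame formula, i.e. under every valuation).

F3

Frame correspondent (Sahlqvist): ∀x ∀y ∀z (Rxy ∧ Rxz → Ryz) — i.e. the Euclidean property.
F1: fails — Rw0w1 and Rw0w2 but not Rw1w2.
F2: fails — Rab and Rab but not Rbb.
F3: condition met.
F4: fails — R10 and R13 but not R03.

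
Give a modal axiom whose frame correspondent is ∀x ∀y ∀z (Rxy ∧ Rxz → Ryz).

The condition is the Euclidean property. The 5 schema ◇q → □◇q defines it.

◇q → □◇q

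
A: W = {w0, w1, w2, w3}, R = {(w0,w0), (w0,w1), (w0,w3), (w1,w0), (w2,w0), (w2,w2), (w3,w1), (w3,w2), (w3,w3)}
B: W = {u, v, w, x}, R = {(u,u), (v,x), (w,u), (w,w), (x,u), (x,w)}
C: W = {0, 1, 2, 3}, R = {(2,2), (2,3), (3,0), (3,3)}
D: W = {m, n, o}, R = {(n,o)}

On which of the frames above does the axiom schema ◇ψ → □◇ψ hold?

none

The schema corresponds to the Euclidean property: ∀x ∀y ∀z (Rxy ∧ Rxz → Ryz).
A: fails — Rw0w1 and Rw0w1 but not Rw1w1.
B: fails — Rvx and Rvx but not Rxx.
C: fails — R23 and R22 but not R32.
D: fails — Rno and Rno but not Roo.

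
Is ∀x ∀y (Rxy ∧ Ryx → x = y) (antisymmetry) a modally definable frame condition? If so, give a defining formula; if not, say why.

No

Modal frame validity is preserved under surjective bounded morphisms.
The 6-cycle (worlds s,t,u,v,w,x with s→t→u→v→w→x→s) is antisymmetric. Sending even-indexed worlds to • and odd-indexed worlds to ∘ is a surjective bounded morphism onto the two-world frame with •↔∘, which is not antisymmetric.
So no modal formula (or set of formulas) defines exactly the antisymmetric frames.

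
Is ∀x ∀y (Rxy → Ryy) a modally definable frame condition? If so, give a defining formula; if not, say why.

This is a Sahlqvist condition; the T□ axiom □(□p → p) defines it.
Suppose □(□p→p) is valid. Take Rxy and set V(p)={w : Ryw}. Then at y, □p holds; since □(□p→p) at x, □p→p at y, so p at y, i.e. Ryy.

Yes, by □(□p → p)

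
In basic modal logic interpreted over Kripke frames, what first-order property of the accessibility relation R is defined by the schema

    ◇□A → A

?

symmetry

This is frame-equivalent to A → □◇A (substitute ¬A for A and contrapose).
Suppose A→□◇A is valid. Take Rxy and set V(A)={x}. Then A at x, so □◇A at x, so ◇A at y, so some z with Ryz has A; z=x, i.e. Ryx.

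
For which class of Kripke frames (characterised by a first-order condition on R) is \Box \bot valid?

This schema is the Ver axiom.
It corresponds to emptiness of R: \forall x \forall y \neg Rxy.

Emptiness of R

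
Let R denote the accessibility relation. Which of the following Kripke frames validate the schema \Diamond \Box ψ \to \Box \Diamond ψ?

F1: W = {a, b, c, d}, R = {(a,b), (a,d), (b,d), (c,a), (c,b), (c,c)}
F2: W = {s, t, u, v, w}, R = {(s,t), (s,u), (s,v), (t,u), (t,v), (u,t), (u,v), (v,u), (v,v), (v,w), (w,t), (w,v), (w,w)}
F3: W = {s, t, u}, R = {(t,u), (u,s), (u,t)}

This is the axiom for convergence; its first-order frame correspondent is \forall x \forall y \forall z (Rxy \wedge Rxz \to \exists w (Ryw \wedge Rzw)).
F1: fails — Rab and Rad but b and d have no common successor.
F2: ✓.
F3: fails — Rus and Rus but s and s have no common successor.

F2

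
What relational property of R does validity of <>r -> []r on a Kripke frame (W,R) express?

Suppose ◇r→□r is valid. Take Rxy, Rxz and set V(r)={y}. Then ◇r at x, so □r at x, so r at z, i.e. z=y.

Partial functionality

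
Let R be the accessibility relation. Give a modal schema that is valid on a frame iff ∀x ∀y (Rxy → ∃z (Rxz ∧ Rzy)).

A defining formula is □□r → □r (the C4 axiom).
Suppose □□r→□r is valid. Take Rxy and set V(r)={w : xR²w}. Then □□r at x, so □r at x, so r at y, i.e. ∃z(Rxz∧Rzy).

□□r → □r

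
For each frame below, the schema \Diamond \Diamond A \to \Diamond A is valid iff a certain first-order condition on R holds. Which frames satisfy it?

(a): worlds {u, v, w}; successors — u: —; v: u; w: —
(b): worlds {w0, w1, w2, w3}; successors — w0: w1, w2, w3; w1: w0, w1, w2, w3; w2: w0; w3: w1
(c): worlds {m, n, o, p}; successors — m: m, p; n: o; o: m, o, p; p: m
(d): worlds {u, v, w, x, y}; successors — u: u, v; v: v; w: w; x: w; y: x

Frame correspondent (Sahlqvist): \forall x \forall y \forall z (Rxy \wedge Ryz \to Rxz) — i.e. transitivity.
(a): ✓.
(b): fails — Rw3w1 and Rw1w0 but not Rw3w0.
(c): fails — Rpm and Rmp but not Rpp.
(d): fails — Ryx and Rxw but not Ryw.
Valid on: (a).

(a)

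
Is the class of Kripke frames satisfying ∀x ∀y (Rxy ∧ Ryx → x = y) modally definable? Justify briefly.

Any modally definable frame class is closed under surjective bounded morphisms.
The 6-cycle (worlds w0,w1,w2,w3,w4,w5 with w0→w1→w2→w3→w4→w5→w0) is antisymmetric. Sending even-indexed worlds to s and odd-indexed worlds to t is a surjective bounded morphism onto the two-world frame with s↔t, which is not antisymmetric.
Hence antisymmetry is not modally definable.

No — not modally definable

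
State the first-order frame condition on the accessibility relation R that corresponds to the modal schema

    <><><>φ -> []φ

This is a Sahlqvist (Geach-type) schema ◇^3□^0φ → □^1◇^0φ.
First-order correspondent: forall x forall y forall z ((x R^3 y & xRz) -> exists w (y = w & z = w)).

forall x forall y forall z ((x R^3 y & xRz) -> exists w (y = w & z = w))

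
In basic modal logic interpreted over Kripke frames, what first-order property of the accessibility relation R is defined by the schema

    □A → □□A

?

transitivity

Suppose □A→□□A is valid. Take Rxy, Ryz and set V(A)={w : Rxw}. Then □A at x, so □□A at x, so □A at y, so A at z, i.e. Rxz.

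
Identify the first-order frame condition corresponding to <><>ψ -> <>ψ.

This is a form of the 4 axiom.
It corresponds to transitivity: forall x forall y forall z (Rxy & Ryz -> Rxz).

transitivity: forall x forall y forall z (Rxy & Ryz -> Rxz)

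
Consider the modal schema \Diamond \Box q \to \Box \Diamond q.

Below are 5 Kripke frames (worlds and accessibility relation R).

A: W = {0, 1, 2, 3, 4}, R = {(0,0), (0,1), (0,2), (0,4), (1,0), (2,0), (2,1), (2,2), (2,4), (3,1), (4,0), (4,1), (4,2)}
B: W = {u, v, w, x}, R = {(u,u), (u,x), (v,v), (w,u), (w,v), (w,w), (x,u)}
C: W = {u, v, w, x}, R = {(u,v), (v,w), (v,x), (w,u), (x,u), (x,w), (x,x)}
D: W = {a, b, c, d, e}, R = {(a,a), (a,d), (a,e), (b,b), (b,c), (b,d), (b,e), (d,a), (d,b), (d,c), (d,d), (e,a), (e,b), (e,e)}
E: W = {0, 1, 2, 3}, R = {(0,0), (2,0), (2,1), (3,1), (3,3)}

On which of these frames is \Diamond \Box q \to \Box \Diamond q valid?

The schema corresponds to convergence: \forall x \forall y \forall z (Rxy \wedge Rxz \to \exists w (Ryw \wedge Rzw)).
A: satisfies the condition.
B: fails — Rwu and Rwv but u and v have no common successor.
C: fails — Rxw and Rxu but w and u have no common successor.
D: fails — Rbc and Rbc but c and c have no common successor.
E: fails — R20 and R21 but 0 and 1 have no common successor.

A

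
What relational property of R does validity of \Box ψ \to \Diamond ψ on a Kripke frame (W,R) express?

seriality

Suppose □ψ→◇ψ is valid. At any x set V(ψ)=W. Then □ψ at x, so ◇ψ at x, so x has a successor.
Conversely, any frame satisfying \forall x \exists y Rxy validates the schema.
So the correspondent is seriality.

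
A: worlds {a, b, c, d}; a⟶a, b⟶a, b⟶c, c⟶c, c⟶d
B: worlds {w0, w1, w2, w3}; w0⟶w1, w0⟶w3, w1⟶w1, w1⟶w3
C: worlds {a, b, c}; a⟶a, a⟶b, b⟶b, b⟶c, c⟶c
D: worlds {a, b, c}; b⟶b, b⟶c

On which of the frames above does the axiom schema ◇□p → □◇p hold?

This is the axiom for convergence; its first-order frame correspondent is ∀x ∀y ∀z (Rxy ∧ Rxz → ∃w (Ryw ∧ Rzw)).
A: fails — Rbc and Rba but c and a have no common successor.
B: fails — Rw0w1 and Rw0w3 but w1 and w3 have no common successor.
C: satisfies the condition.
D: fails — Rbc and Rbc but c and c have no common successor.

C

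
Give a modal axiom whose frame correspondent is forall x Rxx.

□ψ → ψ

The condition is reflexivity. The T schema □ψ → ψ defines it.
Suppose □ψ→ψ is valid. At any x set V(ψ)={w : Rxw}. Then □ψ holds at x, so ψ holds at x, i.e. Rxx.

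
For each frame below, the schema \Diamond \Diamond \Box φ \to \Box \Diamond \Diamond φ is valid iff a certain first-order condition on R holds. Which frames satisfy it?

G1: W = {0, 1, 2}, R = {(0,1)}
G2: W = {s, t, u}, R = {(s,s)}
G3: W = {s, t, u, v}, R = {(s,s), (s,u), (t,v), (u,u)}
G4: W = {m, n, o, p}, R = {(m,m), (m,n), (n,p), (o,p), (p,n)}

The schema corresponds to a generalized confluence (Geach) condition: \forall x \forall y \forall z ((x R^2 y \wedge xRz) \to \exists w (yRw \wedge z R^2 w)).
G1: condition met.
G2: condition met.
G3: condition met.
G4: fails — mR²n, mRn but no w with nRw and nR²w.

G1, G2, G3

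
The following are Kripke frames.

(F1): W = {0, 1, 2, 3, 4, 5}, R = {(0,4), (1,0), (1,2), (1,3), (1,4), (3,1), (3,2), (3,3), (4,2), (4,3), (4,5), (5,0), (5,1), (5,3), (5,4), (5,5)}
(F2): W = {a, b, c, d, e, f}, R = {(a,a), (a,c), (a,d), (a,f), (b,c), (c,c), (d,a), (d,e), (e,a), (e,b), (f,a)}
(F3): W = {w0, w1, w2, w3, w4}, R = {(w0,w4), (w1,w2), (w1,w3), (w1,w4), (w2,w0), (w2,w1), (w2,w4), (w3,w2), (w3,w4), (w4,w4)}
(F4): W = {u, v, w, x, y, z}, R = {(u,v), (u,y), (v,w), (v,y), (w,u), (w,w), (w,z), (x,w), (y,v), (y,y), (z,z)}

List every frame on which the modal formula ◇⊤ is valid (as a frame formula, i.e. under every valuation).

Frame correspondent (Sahlqvist): ∀x ∃y Rxy — i.e. seriality.
(F1): fails — world 2 has no successor.
(F2): satisfies the condition.
(F3): satisfies the condition.
(F4): satisfies the condition.
Valid on: (F2), (F3), (F4).

(F2), (F3), (F4)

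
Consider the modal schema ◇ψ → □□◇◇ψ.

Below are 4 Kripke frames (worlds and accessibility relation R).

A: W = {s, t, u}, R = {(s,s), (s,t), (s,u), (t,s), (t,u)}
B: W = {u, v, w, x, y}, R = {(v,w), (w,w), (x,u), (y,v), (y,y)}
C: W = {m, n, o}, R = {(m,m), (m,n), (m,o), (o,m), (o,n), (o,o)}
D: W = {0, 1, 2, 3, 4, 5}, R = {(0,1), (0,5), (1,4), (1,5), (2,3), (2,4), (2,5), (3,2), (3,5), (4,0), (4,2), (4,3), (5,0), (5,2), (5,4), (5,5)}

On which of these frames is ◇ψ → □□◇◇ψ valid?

none

Frame correspondent (Sahlqvist): ∀x ∀y ∀z ((xRy ∧ xR²z) → ∃w (y = w ∧ zR²w)) — i.e. a generalized confluence (Geach) condition.
A: fails — sRs, sR²u but no w with s=w and uR²w.
B: fails — yRv, yR²v but no t with v=t and vR²t.
C: fails — mRm, mR²n but no w with m=w and nR²w.
D: fails — 0R1, 0R²0 but no w with 1=w and 0R²w.
Valid on no frame.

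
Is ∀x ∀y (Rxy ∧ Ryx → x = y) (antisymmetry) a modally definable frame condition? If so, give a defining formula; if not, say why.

If a class were modally definable it would be closed under surjective bounded morphisms (Goldblatt–Thomason).
The 8-cycle (worlds a,b,c,d,e,f,g,h with a→b→c→d→e→f→g→h→a) is antisymmetric. Sending even-indexed worlds to s and odd-indexed worlds to t is a surjective bounded morphism onto the two-world frame with s↔t, which is not antisymmetric.
Hence antisymmetry is not modally definable.

No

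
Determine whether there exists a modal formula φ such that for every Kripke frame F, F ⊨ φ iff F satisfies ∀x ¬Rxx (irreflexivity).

No — not modally definable

Any modally definable frame class is closed under surjective bounded morphisms.
The 4-cycle (worlds 0,1,2,3 with 0→1→2→3→0) is irreflexive, and the map sending every world to a single reflexive point • is a surjective bounded morphism (forth: every edge maps to (•,•); back: every world has a successor). So any modal formula valid on the 4-cycle is also valid on the reflexive point, which is not irreflexive.
So the class is not modally definable.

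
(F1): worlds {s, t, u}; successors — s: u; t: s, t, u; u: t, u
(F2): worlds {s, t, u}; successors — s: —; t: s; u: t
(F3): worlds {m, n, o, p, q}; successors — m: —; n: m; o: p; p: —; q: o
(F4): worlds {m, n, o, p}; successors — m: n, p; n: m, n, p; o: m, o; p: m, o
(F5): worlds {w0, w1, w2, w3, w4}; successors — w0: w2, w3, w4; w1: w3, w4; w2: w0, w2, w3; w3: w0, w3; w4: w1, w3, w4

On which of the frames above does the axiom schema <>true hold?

This is the axiom for seriality; its first-order frame correspondent is forall x exists y Rxy.
(F1): holds.
(F2): fails — world s has no successor.
(F3): fails — world m has no successor.
(F4): holds.
(F5): holds.

(F1), (F4), (F5)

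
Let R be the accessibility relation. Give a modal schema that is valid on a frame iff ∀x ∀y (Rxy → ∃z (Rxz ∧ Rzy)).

The condition is density. The C4 schema □□r → □r defines it.

□□r → □r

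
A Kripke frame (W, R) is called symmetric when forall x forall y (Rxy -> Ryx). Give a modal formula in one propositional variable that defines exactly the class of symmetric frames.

r → □◇r

A defining formula is r → □◇r (the B axiom).
Suppose r→□◇r is valid. Take Rxy and set V(r)={x}. Then r at x, so □◇r at x, so ◇r at y, so some z with Ryz has r; z=x, i.e. Ryx.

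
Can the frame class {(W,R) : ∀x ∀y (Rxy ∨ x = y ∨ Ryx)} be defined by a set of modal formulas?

Modal frame validity is preserved under disjoint unions.
Take 2 disjoint single-world reflexive frames: each is trivially connected, but their disjoint union has 2 worlds with no edge between distinct components, so it is not connected.
So no modal formula (or set of formulas) defines exactly the connected frames.

Not definable by any modal formula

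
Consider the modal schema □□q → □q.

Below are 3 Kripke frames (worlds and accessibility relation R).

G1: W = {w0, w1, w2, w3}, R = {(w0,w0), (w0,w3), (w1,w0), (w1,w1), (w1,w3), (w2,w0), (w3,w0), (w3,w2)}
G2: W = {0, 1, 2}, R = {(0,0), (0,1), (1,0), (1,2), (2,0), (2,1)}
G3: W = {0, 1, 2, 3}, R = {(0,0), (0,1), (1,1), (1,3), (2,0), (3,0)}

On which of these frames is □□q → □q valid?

The schema corresponds to density: ∀x ∀y (Rxy → ∃z (Rxz ∧ Rzy)).
G1: fails — Rw3w2 but no z with Rw3z and Rzw2.
G2: fails — R12 but no z with R1z and Rz2.
G3: holds.
Valid on: G3.

G3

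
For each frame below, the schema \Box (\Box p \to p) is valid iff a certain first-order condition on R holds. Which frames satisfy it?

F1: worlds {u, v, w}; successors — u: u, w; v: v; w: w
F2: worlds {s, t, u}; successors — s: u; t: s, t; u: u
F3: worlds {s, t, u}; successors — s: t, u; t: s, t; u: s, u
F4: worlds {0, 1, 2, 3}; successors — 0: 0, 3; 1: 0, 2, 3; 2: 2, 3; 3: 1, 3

F1

Frame correspondent (Sahlqvist): \forall x \forall y (Rxy \to Ryy) — i.e. shift-reflexivity.
F1: condition met.
F2: fails — Rts but not Rss.
F3: fails — Rus but not Rss.
F4: fails — R31 but not R11.
Valid on: F1.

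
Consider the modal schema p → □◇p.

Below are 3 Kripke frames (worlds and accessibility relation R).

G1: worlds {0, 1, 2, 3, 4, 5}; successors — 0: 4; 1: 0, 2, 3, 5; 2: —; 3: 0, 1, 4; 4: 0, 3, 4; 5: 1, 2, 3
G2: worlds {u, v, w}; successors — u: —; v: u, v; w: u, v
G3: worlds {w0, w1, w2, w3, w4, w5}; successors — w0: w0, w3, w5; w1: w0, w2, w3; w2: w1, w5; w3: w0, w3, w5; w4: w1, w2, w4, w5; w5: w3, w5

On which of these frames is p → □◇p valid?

This is the axiom for symmetry; its first-order frame correspondent is ∀x ∀y (Rxy → Ryx).
G1: fails — R10 but not R01.
G2: fails — Rvu but not Ruv.
G3: fails — Rw1w0 but not Rw0w1.
Valid on no frame.

none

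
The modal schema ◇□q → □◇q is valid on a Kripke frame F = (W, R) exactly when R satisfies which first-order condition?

convergence

Suppose ◇□q→□◇q is valid. Take Rxy, Rxz and set V(q)={w : Ryw}. Then □q at y so ◇□q at x, so □◇q at x, so ◇q at z, giving w with Rzw and Ryw.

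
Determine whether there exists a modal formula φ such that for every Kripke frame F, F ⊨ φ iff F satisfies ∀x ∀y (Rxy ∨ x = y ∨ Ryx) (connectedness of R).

No

Any modally definable frame class is closed under disjoint unions.
Take 4 disjoint single-world reflexive frames: each is trivially connected, but their disjoint union has 4 worlds with no edge between distinct components, so it is not connected.
So the class is not modally definable.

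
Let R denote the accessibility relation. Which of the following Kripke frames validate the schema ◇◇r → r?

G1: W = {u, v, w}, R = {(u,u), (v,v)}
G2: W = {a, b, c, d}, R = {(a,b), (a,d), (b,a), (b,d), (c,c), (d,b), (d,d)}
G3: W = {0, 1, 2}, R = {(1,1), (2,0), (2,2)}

The schema corresponds to a generalized confluence (Geach) condition: ∀x ∀y (xR²y → ∃w (y = w ∧ x = w)).
G1: condition met.
G2: fails — aR²b but b ≠ a.
G3: fails — 2R²0 but 0 ≠ 2.

G1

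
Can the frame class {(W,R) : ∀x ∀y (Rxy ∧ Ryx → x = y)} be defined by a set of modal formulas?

Any modally definable frame class is closed under surjective bounded morphisms.
The 4-cycle (worlds s,t,u,v with s→t→u→v→s) is antisymmetric. Sending even-indexed worlds to • and odd-indexed worlds to ∘ is a surjective bounded morphism onto the two-world frame with •↔∘, which is not antisymmetric.
So no modal formula (or set of formulas) defines exactly the antisymmetric frames.

No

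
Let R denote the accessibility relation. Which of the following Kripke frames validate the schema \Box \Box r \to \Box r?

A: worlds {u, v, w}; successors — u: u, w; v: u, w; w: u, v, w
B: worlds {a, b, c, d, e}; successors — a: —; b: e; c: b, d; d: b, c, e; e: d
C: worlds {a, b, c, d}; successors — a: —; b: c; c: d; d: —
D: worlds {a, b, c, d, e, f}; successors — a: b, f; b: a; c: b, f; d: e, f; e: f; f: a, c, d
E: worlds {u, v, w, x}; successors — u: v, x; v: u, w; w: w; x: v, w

Frame correspondent (Sahlqvist): \forall x \forall y (Rxy \to \exists z (Rxz \wedge Rzy)) — i.e. density.
A: ✓.
B: fails — Rcd but no z with Rcz and Rzd.
C: fails — Rbc but no z with Rbz and Rzc.
D: fails — Rcf but no z with Rcz and Rzf.
E: fails — Rvu but no z with Rvz and Rzu.
Valid on: A.

A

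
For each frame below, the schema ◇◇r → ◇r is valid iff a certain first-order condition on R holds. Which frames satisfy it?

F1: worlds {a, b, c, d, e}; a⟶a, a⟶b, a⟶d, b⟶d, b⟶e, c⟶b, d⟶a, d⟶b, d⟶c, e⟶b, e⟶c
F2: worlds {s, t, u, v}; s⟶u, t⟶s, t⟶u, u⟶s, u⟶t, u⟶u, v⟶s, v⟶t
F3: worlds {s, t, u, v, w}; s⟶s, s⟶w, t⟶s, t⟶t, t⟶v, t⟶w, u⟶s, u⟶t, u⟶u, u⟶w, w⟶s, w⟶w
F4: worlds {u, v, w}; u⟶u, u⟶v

F4

Frame correspondent (Sahlqvist): ∀x ∀y ∀z (Rxy ∧ Ryz → Rxz) — i.e. transitivity.
F1: fails — Reb and Rbe but not Ree.
F2: fails — Rvt and Rtu but not Rvu.
F3: fails — Rut and Rtv but not Ruv.
F4: satisfies the condition.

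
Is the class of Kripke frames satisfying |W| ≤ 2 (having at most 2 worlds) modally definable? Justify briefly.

No — not modally definable

Any modally definable frame class is closed under disjoint unions.
Any modal formula valid on each of 3 disjoint one-world frames is valid on their disjoint union (validity is preserved under disjoint unions). Each one-world frame has |W|=1≤2, but the union has |W|=3.
So no modal formula (or set of formulas) defines exactly the |W|≤2 frames.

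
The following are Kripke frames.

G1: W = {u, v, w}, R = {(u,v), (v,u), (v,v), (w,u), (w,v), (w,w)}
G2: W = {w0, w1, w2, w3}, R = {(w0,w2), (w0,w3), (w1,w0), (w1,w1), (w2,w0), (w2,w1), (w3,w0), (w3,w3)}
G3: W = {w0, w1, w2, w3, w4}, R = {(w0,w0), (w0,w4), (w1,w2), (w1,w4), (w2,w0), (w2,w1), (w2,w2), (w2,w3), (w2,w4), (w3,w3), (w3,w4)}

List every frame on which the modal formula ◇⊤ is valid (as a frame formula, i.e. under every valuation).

The schema corresponds to seriality: ∀x ∃y Rxy.
G1: condition met.
G2: condition met.
G3: fails — world w4 has no successor.
Valid on: G1, G2.

G1, G2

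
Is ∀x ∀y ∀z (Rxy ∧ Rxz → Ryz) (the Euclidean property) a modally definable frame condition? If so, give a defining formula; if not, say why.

Definable; ◇r → □◇r defines it

The condition is the Euclidean property. A defining modal formula is ◇r → □◇r.
Suppose ◇r→□◇r is valid. Take Rxy, Rxz and set V(r)={y}. Then ◇r at x, so □◇r at x, so ◇r at z, so some w with Rzw has r; w=y, i.e. Rzy. By symmetry of the argument, Ryz.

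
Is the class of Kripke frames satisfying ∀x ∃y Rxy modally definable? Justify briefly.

Yes — defined by □r → ◇r

This is a Sahlqvist condition; the D axiom □r → ◇r defines it.
Suppose □r→◇r is valid. At any x set V(r)=W. Then □r at x, so ◇r at x, so x has a successor.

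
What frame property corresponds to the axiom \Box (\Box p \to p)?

This is the T□ axiom.
Its frame correspondent is shift-reflexivity — \forall x \forall y (Rxy \to Ryy).

shift-reflexivity: \forall x \forall y (Rxy \to Ryy)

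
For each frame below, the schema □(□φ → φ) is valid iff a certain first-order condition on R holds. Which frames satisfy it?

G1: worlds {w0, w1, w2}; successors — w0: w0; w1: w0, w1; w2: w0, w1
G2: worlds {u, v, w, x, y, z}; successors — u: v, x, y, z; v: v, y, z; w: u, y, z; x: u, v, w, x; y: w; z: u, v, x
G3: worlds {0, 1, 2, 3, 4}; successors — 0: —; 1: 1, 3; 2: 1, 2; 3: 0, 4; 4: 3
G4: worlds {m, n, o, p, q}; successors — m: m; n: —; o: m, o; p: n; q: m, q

G1

The schema corresponds to shift-reflexivity: ∀x ∀y (Rxy → Ryy).
G1: condition met.
G2: fails — Ruz but not Rzz.
G3: fails — R34 but not R44.
G4: fails — Rpn but not Rnn.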